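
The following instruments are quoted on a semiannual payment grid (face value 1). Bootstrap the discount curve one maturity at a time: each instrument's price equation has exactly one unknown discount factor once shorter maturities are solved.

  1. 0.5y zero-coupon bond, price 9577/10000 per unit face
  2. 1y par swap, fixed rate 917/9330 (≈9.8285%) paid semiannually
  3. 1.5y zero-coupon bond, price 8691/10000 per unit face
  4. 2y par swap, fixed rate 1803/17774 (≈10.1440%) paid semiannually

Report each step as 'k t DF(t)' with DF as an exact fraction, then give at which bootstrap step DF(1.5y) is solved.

step 1 [0.5y] zero: DF = P = 9577/10000 ≈ 0.957700
step 2 [1y] swap r/2=917/18660: DF=(1 − 917/18660·(0.957700))/(1+917/18660) = 9083/10000 ≈ 0.908300
step 3 [1.5y] zero: DF = P = 8691/10000 ≈ 0.869100
step 4 [2y] swap r/2=1803/35548: DF=(1 − 1803/35548·(0.957700+0.908300+0.869100))/(1+1803/35548) = 8197/10000 ≈ 0.819700

1 1/2 9577/10000
2 1 9083/10000
3 3/2 8691/10000
4 2 8197/10000
DF(1.5y) is solved at step 3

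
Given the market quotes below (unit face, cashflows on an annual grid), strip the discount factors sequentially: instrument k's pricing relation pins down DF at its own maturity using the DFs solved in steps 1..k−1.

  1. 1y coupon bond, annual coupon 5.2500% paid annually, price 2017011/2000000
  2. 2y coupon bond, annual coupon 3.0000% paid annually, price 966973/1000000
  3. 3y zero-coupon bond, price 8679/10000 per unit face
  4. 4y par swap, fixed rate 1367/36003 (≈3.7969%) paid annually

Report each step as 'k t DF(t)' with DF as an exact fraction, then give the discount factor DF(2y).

1 1 4791/5000
2 2 9109/10000
3 3 8679/10000
4 4 8633/10000
DF(2y) = 9109/10000 ≈ 0.910900

step 1 [1y] bond c/1=21/400: DF=(2017011/2000000 − 21/400·(0))/(1+21/400) = 4791/5000 ≈ 0.958200
step 2 [2y] bond c/1=3/100: DF=(966973/1000000 − 3/100·(0.958200))/(1+3/100) = 9109/10000 ≈ 0.910900
step 3 [3y] zero: DF = P = 8679/10000 ≈ 0.867900
step 4 [4y] swap r/1=1367/36003: DF=(1 − 1367/36003·(0.958200+0.910900+0.867900))/(1+1367/36003) = 8633/10000 ≈ 0.863300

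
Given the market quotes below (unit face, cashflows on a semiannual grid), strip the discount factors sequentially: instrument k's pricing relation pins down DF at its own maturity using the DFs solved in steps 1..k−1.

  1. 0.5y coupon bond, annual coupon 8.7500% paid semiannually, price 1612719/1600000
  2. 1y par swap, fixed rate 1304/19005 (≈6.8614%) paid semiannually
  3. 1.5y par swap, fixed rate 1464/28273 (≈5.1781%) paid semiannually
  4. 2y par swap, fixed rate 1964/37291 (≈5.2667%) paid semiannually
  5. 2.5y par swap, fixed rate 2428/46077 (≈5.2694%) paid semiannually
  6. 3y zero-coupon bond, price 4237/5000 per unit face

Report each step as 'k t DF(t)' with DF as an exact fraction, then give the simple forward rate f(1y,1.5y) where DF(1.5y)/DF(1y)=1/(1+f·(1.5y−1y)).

step 1 [0.5y] bond c/2=7/160: DF=(1612719/1600000 − 7/160·(0))/(1+7/160) = 9657/10000 ≈ 0.965700
step 2 [1y] swap r/2=652/19005: DF=(1 − 652/19005·(0.965700))/(1+652/19005) = 2337/2500 ≈ 0.934800
step 3 [1.5y] swap r/2=732/28273: DF=(1 − 732/28273·(0.965700+0.934800))/(1+732/28273) = 2317/2500 ≈ 0.926800
step 4 [2y] swap r/2=982/37291: DF=(1 − 982/37291·(0.965700+0.934800+0.926800))/(1+982/37291) = 4509/5000 ≈ 0.901800
step 5 [2.5y] swap r/2=1214/46077: DF=(1 − 1214/46077·(0.965700+0.934800+0.926800+0.901800))/(1+1214/46077) = 4393/5000 ≈ 0.878600
step 6 [3y] zero: DF = P = 4237/5000 ≈ 0.847400

1 1/2 9657/10000
2 1 2337/2500
3 3/2 2317/2500
4 2 4509/5000
5 5/2 4393/5000
6 3 4237/5000
f(1y,1.5y) = ((2337/2500)/(2317/2500) − 1)/(1/2) = 40/2317 ≈ 1.7264%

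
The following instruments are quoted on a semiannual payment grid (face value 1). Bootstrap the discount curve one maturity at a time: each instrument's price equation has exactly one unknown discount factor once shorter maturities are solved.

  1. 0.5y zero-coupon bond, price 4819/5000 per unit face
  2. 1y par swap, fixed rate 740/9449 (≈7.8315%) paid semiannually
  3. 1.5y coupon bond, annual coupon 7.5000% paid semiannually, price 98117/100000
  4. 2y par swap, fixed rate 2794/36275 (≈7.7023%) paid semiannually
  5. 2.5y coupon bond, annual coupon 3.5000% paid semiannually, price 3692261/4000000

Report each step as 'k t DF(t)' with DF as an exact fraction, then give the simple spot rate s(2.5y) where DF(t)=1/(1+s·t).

1 1/2 4819/5000
2 1 463/500
3 3/2 4387/5000
4 2 8603/10000
5 5/2 528/625
s(2.5y) = (1/(528/625) − 1)/(5/2) = 97/1320 ≈ 7.3485%

step 1 [0.5y] zero: DF = P = 4819/5000 ≈ 0.963800
step 2 [1y] swap r/2=370/9449: DF=(1 − 370/9449·(0.963800))/(1+370/9449) = 463/500 ≈ 0.926000
step 3 [1.5y] bond c/2=3/80: DF=(98117/100000 − 3/80·(0.963800+0.926000))/(1+3/80) = 4387/5000 ≈ 0.877400
step 4 [2y] swap r/2=1397/36275: DF=(1 − 1397/36275·(0.963800+0.926000+0.877400))/(1+1397/36275) = 8603/10000 ≈ 0.860300
step 5 [2.5y] bond c/2=7/400: DF=(3692261/4000000 − 7/400·(0.963800+0.926000+0.877400+0.860300))/(1+7/400) = 528/625 ≈ 0.844800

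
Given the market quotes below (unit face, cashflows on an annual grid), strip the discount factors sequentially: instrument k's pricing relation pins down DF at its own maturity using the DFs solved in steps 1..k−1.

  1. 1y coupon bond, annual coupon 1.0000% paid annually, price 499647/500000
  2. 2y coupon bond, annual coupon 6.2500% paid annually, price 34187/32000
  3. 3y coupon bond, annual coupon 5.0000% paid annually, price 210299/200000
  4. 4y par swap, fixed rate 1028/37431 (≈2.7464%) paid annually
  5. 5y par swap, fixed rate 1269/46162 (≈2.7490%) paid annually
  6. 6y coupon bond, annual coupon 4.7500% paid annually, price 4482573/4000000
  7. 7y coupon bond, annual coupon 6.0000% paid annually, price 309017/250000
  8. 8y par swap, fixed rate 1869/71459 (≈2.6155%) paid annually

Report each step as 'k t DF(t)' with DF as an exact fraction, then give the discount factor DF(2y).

1 1 4947/5000
2 2 9473/10000
3 3 2273/2500
4 4 2243/2500
5 5 8731/10000
6 6 1721/2000
7 7 8561/10000
8 8 8131/10000
DF(2y) = 9473/10000 ≈ 0.947300

step 1 [1y] bond c/1=1/100: DF=(499647/500000 − 1/100·(0))/(1+1/100) = 4947/5000 ≈ 0.989400
step 2 [2y] bond c/1=1/16: DF=(34187/32000 − 1/16·(0.989400))/(1+1/16) = 9473/10000 ≈ 0.947300
step 3 [3y] bond c/1=1/20: DF=(210299/200000 − 1/20·(0.989400+0.947300))/(1+1/20) = 2273/2500 ≈ 0.909200
step 4 [4y] swap r/1=1028/37431: DF=(1 − 1028/37431·(0.989400+0.947300+0.909200))/(1+1028/37431) = 2243/2500 ≈ 0.897200
step 5 [5y] swap r/1=1269/46162: DF=(1 − 1269/46162·(0.989400+0.947300+0.909200+0.897200))/(1+1269/46162) = 8731/10000 ≈ 0.873100
step 6 [6y] bond c/1=19/400: DF=(4482573/4000000 − 19/400·(0.989400+0.947300+0.909200+0.897200+0.873100))/(1+19/400) = 1721/2000 ≈ 0.860500
step 7 [7y] bond c/1=3/50: DF=(309017/250000 − 3/50·(0.989400+0.947300+0.909200+0.897200+0.873100+0.860500))/(1+3/50) = 8561/10000 ≈ 0.856100
step 8 [8y] swap r/1=1869/71459: DF=(1 − 1869/71459·(0.989400+0.947300+0.909200+0.897200+0.873100+0.860500+0.856100))/(1+1869/71459) = 8131/10000 ≈ 0.813100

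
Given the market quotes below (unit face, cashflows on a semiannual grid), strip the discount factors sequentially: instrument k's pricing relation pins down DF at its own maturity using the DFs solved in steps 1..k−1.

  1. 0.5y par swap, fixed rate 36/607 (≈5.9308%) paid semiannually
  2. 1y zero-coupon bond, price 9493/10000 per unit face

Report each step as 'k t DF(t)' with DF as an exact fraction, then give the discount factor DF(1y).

step 1 [0.5y] swap r/2=18/607: DF=(1 − 18/607·(0))/(1+18/607) = 607/625 ≈ 0.971200
step 2 [1y] zero: DF = P = 9493/10000 ≈ 0.949300

1 1/2 607/625
2 1 9493/10000
DF(1y) = 9493/10000 ≈ 0.949300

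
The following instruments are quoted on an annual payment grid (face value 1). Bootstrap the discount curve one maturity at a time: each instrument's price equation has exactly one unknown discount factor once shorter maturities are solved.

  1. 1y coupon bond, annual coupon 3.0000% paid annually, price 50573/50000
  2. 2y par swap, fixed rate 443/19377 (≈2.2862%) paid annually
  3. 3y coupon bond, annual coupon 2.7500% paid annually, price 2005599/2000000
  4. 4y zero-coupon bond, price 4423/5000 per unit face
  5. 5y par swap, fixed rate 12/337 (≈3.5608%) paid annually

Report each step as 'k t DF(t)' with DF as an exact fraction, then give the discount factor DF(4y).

step 1 [1y] bond c/1=3/100: DF=(50573/50000 − 3/100·(0))/(1+3/100) = 491/500 ≈ 0.982000
step 2 [2y] swap r/1=443/19377: DF=(1 − 443/19377·(0.982000))/(1+443/19377) = 9557/10000 ≈ 0.955700
step 3 [3y] bond c/1=11/400: DF=(2005599/2000000 − 11/400·(0.982000+0.955700))/(1+11/400) = 9241/10000 ≈ 0.924100
step 4 [4y] zero: DF = P = 4423/5000 ≈ 0.884600
step 5 [5y] swap r/1=12/337: DF=(1 − 12/337·(0.982000+0.955700+0.924100+0.884600))/(1+12/337) = 523/625 ≈ 0.836800

1 1 491/500
2 2 9557/10000
3 3 9241/10000
4 4 4423/5000
5 5 523/625
DF(4y) = 4423/5000 ≈ 0.884600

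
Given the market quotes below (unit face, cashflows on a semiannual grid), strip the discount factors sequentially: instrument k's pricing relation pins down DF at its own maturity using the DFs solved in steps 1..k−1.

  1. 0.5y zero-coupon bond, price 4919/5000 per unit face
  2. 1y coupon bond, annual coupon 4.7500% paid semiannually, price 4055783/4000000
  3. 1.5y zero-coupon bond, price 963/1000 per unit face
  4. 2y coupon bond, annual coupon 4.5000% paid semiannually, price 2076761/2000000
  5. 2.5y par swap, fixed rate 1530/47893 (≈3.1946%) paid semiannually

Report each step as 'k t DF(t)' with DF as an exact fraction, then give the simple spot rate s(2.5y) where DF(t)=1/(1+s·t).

1 1/2 4919/5000
2 1 2419/2500
3 3/2 963/1000
4 2 4757/5000
5 5/2 1847/2000
s(2.5y) = (1/(1847/2000) − 1)/(5/2) = 306/9235 ≈ 3.3135%

step 1 [0.5y] zero: DF = P = 4919/5000 ≈ 0.983800
step 2 [1y] bond c/2=19/800: DF=(4055783/4000000 − 19/800·(0.983800))/(1+19/800) = 2419/2500 ≈ 0.967600
step 3 [1.5y] zero: DF = P = 963/1000 ≈ 0.963000
step 4 [2y] bond c/2=9/400: DF=(2076761/2000000 − 9/400·(0.983800+0.967600+0.963000))/(1+9/400) = 4757/5000 ≈ 0.951400
step 5 [2.5y] swap r/2=765/47893: DF=(1 − 765/47893·(0.983800+0.967600+0.963000+0.951400))/(1+765/47893) = 1847/2000 ≈ 0.923500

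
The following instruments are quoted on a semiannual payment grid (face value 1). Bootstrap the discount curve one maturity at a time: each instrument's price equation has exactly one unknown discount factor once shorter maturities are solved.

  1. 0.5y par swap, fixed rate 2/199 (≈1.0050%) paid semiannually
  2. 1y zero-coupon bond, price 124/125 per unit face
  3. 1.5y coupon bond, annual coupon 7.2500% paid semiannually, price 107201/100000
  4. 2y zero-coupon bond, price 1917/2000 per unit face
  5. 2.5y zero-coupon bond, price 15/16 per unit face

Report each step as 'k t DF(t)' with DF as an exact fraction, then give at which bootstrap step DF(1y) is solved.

step 1 [0.5y] swap r/2=1/199: DF=(1 − 1/199·(0))/(1+1/199) = 199/200 ≈ 0.995000
step 2 [1y] zero: DF = P = 124/125 ≈ 0.992000
step 3 [1.5y] bond c/2=29/800: DF=(107201/100000 − 29/800·(0.995000+0.992000))/(1+29/800) = 193/200 ≈ 0.965000
step 4 [2y] zero: DF = P = 1917/2000 ≈ 0.958500
step 5 [2.5y] zero: DF = P = 15/16 ≈ 0.937500

1 1/2 199/200
2 1 124/125
3 3/2 193/200
4 2 1917/2000
5 5/2 15/16
DF(1y) is solved at step 2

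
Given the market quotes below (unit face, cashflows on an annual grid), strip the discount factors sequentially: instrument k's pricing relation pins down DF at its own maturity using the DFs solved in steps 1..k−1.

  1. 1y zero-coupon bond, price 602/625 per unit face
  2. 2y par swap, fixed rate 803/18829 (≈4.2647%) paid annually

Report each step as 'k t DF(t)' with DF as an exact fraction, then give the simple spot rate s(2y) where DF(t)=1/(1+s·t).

step 1 [1y] zero: DF = P = 602/625 ≈ 0.963200
step 2 [2y] swap r/1=803/18829: DF=(1 − 803/18829·(0.963200))/(1+803/18829) = 9197/10000 ≈ 0.919700

1 1 602/625
2 2 9197/10000
s(2y) = (1/(9197/10000) − 1)/(2) = 803/18394 ≈ 4.3656%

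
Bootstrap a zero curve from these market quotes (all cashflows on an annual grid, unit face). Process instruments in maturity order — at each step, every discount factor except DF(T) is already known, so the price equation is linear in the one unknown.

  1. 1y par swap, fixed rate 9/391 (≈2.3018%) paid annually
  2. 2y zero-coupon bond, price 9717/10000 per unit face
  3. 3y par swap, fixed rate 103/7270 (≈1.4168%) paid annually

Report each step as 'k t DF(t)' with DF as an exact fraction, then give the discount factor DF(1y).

1 1 391/400
2 2 9717/10000
3 3 2397/2500
DF(1y) = 391/400 ≈ 0.977500

step 1 [1y] swap r/1=9/391: DF=(1 − 9/391·(0))/(1+9/391) = 391/400 ≈ 0.977500
step 2 [2y] zero: DF = P = 9717/10000 ≈ 0.971700
step 3 [3y] swap r/1=103/7270: DF=(1 − 103/7270·(0.977500+0.971700))/(1+103/7270) = 2397/2500 ≈ 0.958800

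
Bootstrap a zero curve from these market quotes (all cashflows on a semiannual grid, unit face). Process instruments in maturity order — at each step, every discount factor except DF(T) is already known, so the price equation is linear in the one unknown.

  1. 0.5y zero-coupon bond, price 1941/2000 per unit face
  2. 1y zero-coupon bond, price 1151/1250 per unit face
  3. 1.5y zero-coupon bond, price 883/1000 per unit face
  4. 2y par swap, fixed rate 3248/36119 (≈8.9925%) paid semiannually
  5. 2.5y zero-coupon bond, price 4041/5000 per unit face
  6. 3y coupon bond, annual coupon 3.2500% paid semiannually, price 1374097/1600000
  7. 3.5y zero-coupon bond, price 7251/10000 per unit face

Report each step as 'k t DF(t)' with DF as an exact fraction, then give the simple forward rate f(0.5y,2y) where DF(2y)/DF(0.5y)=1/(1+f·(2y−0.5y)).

step 1 [0.5y] zero: DF = P = 1941/2000 ≈ 0.970500
step 2 [1y] zero: DF = P = 1151/1250 ≈ 0.920800
step 3 [1.5y] zero: DF = P = 883/1000 ≈ 0.883000
step 4 [2y] swap r/2=1624/36119: DF=(1 − 1624/36119·(0.970500+0.920800+0.883000))/(1+1624/36119) = 1047/1250 ≈ 0.837600
step 5 [2.5y] zero: DF = P = 4041/5000 ≈ 0.808200
step 6 [3y] bond c/2=13/800: DF=(1374097/1600000 − 13/800·(0.970500+0.920800+0.883000+0.837600+0.808200))/(1+13/800) = 484/625 ≈ 0.774400
step 7 [3.5y] zero: DF = P = 7251/10000 ≈ 0.725100

1 1/2 1941/2000
2 1 1151/1250
3 3/2 883/1000
4 2 1047/1250
5 5/2 4041/5000
6 3 484/625
7 7/2 7251/10000
f(0.5y,2y) = ((1941/2000)/(1047/1250) − 1)/(3/2) = 443/4188 ≈ 10.5778%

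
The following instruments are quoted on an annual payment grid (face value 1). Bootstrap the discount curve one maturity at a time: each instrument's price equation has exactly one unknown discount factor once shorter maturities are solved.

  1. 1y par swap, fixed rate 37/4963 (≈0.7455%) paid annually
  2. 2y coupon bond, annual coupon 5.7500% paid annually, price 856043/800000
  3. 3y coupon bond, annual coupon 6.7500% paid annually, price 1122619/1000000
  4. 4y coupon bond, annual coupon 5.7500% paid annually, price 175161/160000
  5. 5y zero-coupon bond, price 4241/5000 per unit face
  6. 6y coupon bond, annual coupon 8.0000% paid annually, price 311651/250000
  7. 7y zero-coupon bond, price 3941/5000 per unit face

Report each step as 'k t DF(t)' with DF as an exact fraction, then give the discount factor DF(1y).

step 1 [1y] swap r/1=37/4963: DF=(1 − 37/4963·(0))/(1+37/4963) = 4963/5000 ≈ 0.992600
step 2 [2y] bond c/1=23/400: DF=(856043/800000 − 23/400·(0.992600))/(1+23/400) = 9579/10000 ≈ 0.957900
step 3 [3y] bond c/1=27/400: DF=(1122619/1000000 − 27/400·(0.992600+0.957900))/(1+27/400) = 9283/10000 ≈ 0.928300
step 4 [4y] bond c/1=23/400: DF=(175161/160000 − 23/400·(0.992600+0.957900+0.928300))/(1+23/400) = 8787/10000 ≈ 0.878700
step 5 [5y] zero: DF = P = 4241/5000 ≈ 0.848200
step 6 [6y] bond c/1=2/25: DF=(311651/250000 − 2/25·(0.992600+0.957900+0.928300+0.878700+0.848200))/(1+2/25) = 8131/10000 ≈ 0.813100
step 7 [7y] zero: DF = P = 3941/5000 ≈ 0.788200

1 1 4963/5000
2 2 9579/10000
3 3 9283/10000
4 4 8787/10000
5 5 4241/5000
6 6 8131/10000
7 7 3941/5000
DF(1y) = 4963/5000 ≈ 0.992600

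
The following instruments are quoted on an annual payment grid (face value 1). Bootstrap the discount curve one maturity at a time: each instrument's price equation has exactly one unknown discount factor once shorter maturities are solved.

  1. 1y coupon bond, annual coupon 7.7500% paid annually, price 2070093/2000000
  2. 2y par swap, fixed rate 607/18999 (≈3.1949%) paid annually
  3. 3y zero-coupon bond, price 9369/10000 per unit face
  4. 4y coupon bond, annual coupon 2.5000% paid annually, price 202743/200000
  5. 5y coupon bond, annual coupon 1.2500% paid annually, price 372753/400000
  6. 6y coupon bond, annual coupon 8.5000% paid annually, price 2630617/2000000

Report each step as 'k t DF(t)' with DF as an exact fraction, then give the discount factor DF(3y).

1 1 4803/5000
2 2 9393/10000
3 3 9369/10000
4 4 4599/5000
5 5 437/500
6 6 1699/2000
DF(3y) = 9369/10000 ≈ 0.936900

step 1 [1y] bond c/1=31/400: DF=(2070093/2000000 − 31/400·(0))/(1+31/400) = 4803/5000 ≈ 0.960600
step 2 [2y] swap r/1=607/18999: DF=(1 − 607/18999·(0.960600))/(1+607/18999) = 9393/10000 ≈ 0.939300
step 3 [3y] zero: DF = P = 9369/10000 ≈ 0.936900
step 4 [4y] bond c/1=1/40: DF=(202743/200000 − 1/40·(0.960600+0.939300+0.936900))/(1+1/40) = 4599/5000 ≈ 0.919800
step 5 [5y] bond c/1=1/80: DF=(372753/400000 − 1/80·(0.960600+0.939300+0.936900+0.919800))/(1+1/80) = 437/500 ≈ 0.874000
step 6 [6y] bond c/1=17/200: DF=(2630617/2000000 − 17/200·(0.960600+0.939300+0.936900+0.919800+0.874000))/(1+17/200) = 1699/2000 ≈ 0.849500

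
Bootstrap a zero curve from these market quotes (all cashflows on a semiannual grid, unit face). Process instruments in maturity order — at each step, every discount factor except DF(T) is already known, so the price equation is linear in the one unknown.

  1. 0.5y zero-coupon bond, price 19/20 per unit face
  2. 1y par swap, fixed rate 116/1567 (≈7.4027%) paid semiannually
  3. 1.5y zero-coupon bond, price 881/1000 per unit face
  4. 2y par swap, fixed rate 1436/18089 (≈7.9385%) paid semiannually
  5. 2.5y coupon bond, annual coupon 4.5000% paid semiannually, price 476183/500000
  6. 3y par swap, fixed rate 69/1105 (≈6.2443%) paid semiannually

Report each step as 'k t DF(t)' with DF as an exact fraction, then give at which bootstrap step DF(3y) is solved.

step 1 [0.5y] zero: DF = P = 19/20 ≈ 0.950000
step 2 [1y] swap r/2=58/1567: DF=(1 − 58/1567·(0.950000))/(1+58/1567) = 1163/1250 ≈ 0.930400
step 3 [1.5y] zero: DF = P = 881/1000 ≈ 0.881000
step 4 [2y] swap r/2=718/18089: DF=(1 − 718/18089·(0.950000+0.930400+0.881000))/(1+718/18089) = 2141/2500 ≈ 0.856400
step 5 [2.5y] bond c/2=9/400: DF=(476183/500000 − 9/400·(0.950000+0.930400+0.881000+0.856400))/(1+9/400) = 4259/5000 ≈ 0.851800
step 6 [3y] swap r/2=69/2210: DF=(1 − 69/2210·(0.950000+0.930400+0.881000+0.856400+0.851800))/(1+69/2210) = 1043/1250 ≈ 0.834400

1 1/2 19/20
2 1 1163/1250
3 3/2 881/1000
4 2 2141/2500
5 5/2 4259/5000
6 3 1043/1250
DF(3y) is solved at step 6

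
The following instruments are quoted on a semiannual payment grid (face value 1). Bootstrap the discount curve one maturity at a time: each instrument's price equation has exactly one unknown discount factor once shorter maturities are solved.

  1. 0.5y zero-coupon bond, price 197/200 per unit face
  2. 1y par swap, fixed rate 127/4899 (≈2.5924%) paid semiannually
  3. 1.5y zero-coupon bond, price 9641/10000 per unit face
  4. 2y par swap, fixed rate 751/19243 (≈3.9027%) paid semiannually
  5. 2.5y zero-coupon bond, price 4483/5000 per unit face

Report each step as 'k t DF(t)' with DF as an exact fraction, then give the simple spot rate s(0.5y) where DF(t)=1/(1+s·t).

1 1/2 197/200
2 1 4873/5000
3 3/2 9641/10000
4 2 9249/10000
5 5/2 4483/5000
s(0.5y) = (1/(197/200) − 1)/(1/2) = 6/197 ≈ 3.0457%

step 1 [0.5y] zero: DF = P = 197/200 ≈ 0.985000
step 2 [1y] swap r/2=127/9798: DF=(1 − 127/9798·(0.985000))/(1+127/9798) = 4873/5000 ≈ 0.974600
step 3 [1.5y] zero: DF = P = 9641/10000 ≈ 0.964100
step 4 [2y] swap r/2=751/38486: DF=(1 − 751/38486·(0.985000+0.974600+0.964100))/(1+751/38486) = 9249/10000 ≈ 0.924900
step 5 [2.5y] zero: DF = P = 4483/5000 ≈ 0.896600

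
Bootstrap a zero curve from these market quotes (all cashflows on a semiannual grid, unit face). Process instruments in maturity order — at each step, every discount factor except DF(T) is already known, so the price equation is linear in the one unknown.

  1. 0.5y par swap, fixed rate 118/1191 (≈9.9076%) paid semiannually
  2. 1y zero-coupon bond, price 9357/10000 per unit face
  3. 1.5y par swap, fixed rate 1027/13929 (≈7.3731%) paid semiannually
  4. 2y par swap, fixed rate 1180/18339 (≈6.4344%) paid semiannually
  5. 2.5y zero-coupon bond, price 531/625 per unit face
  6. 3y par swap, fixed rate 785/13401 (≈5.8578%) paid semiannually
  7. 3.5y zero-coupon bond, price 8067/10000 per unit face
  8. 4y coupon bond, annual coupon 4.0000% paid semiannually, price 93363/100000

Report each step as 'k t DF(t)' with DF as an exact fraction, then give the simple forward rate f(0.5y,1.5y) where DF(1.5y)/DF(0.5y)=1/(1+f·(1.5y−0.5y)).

step 1 [0.5y] swap r/2=59/1191: DF=(1 − 59/1191·(0))/(1+59/1191) = 1191/1250 ≈ 0.952800
step 2 [1y] zero: DF = P = 9357/10000 ≈ 0.935700
step 3 [1.5y] swap r/2=1027/27858: DF=(1 − 1027/27858·(0.952800+0.935700))/(1+1027/27858) = 8973/10000 ≈ 0.897300
step 4 [2y] swap r/2=590/18339: DF=(1 − 590/18339·(0.952800+0.935700+0.897300))/(1+590/18339) = 441/500 ≈ 0.882000
step 5 [2.5y] zero: DF = P = 531/625 ≈ 0.849600
step 6 [3y] swap r/2=785/26802: DF=(1 − 785/26802·(0.952800+0.935700+0.897300+0.882000+0.849600))/(1+785/26802) = 843/1000 ≈ 0.843000
step 7 [3.5y] zero: DF = P = 8067/10000 ≈ 0.806700
step 8 [4y] bond c/2=1/50: DF=(93363/100000 − 1/50·(0.952800+0.935700+0.897300+0.882000+0.849600+0.843000+0.806700))/(1+1/50) = 993/1250 ≈ 0.794400

1 1/2 1191/1250
2 1 9357/10000
3 3/2 8973/10000
4 2 441/500
5 5/2 531/625
6 3 843/1000
7 7/2 8067/10000
8 4 993/1250
f(0.5y,1.5y) = ((1191/1250)/(8973/10000) − 1)/(1) = 185/2991 ≈ 6.1852%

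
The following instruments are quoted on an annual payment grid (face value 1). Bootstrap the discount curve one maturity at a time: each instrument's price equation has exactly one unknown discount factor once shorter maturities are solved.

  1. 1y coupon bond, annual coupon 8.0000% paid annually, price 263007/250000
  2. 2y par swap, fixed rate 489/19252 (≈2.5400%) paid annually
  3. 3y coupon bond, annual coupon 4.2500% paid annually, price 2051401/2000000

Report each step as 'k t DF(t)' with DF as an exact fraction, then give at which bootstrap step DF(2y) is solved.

1 1 9741/10000
2 2 9511/10000
3 3 4527/5000
DF(2y) is solved at step 2

step 1 [1y] bond c/1=2/25: DF=(263007/250000 − 2/25·(0))/(1+2/25) = 9741/10000 ≈ 0.974100
step 2 [2y] swap r/1=489/19252: DF=(1 − 489/19252·(0.974100))/(1+489/19252) = 9511/10000 ≈ 0.951100
step 3 [3y] bond c/1=17/400: DF=(2051401/2000000 − 17/400·(0.974100+0.951100))/(1+17/400) = 4527/5000 ≈ 0.905400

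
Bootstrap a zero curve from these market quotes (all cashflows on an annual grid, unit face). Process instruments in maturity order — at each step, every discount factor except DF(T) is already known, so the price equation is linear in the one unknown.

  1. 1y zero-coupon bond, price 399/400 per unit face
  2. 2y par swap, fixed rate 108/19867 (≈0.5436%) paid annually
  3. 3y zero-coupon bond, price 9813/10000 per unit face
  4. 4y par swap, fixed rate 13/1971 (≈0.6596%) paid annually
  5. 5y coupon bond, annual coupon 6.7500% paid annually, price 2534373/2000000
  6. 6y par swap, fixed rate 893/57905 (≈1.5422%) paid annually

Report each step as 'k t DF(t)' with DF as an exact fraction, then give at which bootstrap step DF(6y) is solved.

step 1 [1y] zero: DF = P = 399/400 ≈ 0.997500
step 2 [2y] swap r/1=108/19867: DF=(1 − 108/19867·(0.997500))/(1+108/19867) = 2473/2500 ≈ 0.989200
step 3 [3y] zero: DF = P = 9813/10000 ≈ 0.981300
step 4 [4y] swap r/1=13/1971: DF=(1 − 13/1971·(0.997500+0.989200+0.981300))/(1+13/1971) = 487/500 ≈ 0.974000
step 5 [5y] bond c/1=27/400: DF=(2534373/2000000 − 27/400·(0.997500+0.989200+0.981300+0.974000))/(1+27/400) = 4689/5000 ≈ 0.937800
step 6 [6y] swap r/1=893/57905: DF=(1 − 893/57905·(0.997500+0.989200+0.981300+0.974000+0.937800))/(1+893/57905) = 9107/10000 ≈ 0.910700

1 1 399/400
2 2 2473/2500
3 3 9813/10000
4 4 487/500
5 5 4689/5000
6 6 9107/10000
DF(6y) is solved at step 6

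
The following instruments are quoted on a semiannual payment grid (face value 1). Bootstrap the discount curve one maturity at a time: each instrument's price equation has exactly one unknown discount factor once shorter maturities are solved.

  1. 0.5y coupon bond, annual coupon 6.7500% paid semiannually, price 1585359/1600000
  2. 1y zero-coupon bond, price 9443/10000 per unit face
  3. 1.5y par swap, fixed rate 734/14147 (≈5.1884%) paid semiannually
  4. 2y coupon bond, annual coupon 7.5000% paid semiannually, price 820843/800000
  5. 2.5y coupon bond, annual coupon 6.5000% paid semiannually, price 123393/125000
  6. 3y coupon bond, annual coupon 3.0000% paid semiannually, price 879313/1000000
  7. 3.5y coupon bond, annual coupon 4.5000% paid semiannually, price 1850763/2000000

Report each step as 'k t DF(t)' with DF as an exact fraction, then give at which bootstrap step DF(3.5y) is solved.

1 1/2 1917/2000
2 1 9443/10000
3 3/2 4633/5000
4 2 8867/10000
5 5/2 8391/10000
6 3 799/1000
7 7/2 492/625
DF(3.5y) is solved at step 7

step 1 [0.5y] bond c/2=27/800: DF=(1585359/1600000 − 27/800·(0))/(1+27/800) = 1917/2000 ≈ 0.958500
step 2 [1y] zero: DF = P = 9443/10000 ≈ 0.944300
step 3 [1.5y] swap r/2=367/14147: DF=(1 − 367/14147·(0.958500+0.944300))/(1+367/14147) = 4633/5000 ≈ 0.926600
step 4 [2y] bond c/2=3/80: DF=(820843/800000 − 3/80·(0.958500+0.944300+0.926600))/(1+3/80) = 8867/10000 ≈ 0.886700
step 5 [2.5y] bond c/2=13/400: DF=(123393/125000 − 13/400·(0.958500+0.944300+0.926600+0.886700))/(1+13/400) = 8391/10000 ≈ 0.839100
step 6 [3y] bond c/2=3/200: DF=(879313/1000000 − 3/200·(0.958500+0.944300+0.926600+0.886700+0.839100))/(1+3/200) = 799/1000 ≈ 0.799000
step 7 [3.5y] bond c/2=9/400: DF=(1850763/2000000 − 9/400·(0.958500+0.944300+0.926600+0.886700+0.839100+0.799000))/(1+9/400) = 492/625 ≈ 0.787200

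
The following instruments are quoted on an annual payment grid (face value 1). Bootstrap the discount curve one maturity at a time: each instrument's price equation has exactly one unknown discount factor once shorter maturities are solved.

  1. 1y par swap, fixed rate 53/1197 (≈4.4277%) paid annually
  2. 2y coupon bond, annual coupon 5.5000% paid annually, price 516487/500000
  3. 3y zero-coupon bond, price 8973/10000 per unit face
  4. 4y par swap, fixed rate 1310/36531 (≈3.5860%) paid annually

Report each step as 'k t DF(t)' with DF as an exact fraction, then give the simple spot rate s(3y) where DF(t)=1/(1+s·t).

step 1 [1y] swap r/1=53/1197: DF=(1 − 53/1197·(0))/(1+53/1197) = 1197/1250 ≈ 0.957600
step 2 [2y] bond c/1=11/200: DF=(516487/500000 − 11/200·(0.957600))/(1+11/200) = 2323/2500 ≈ 0.929200
step 3 [3y] zero: DF = P = 8973/10000 ≈ 0.897300
step 4 [4y] swap r/1=1310/36531: DF=(1 − 1310/36531·(0.957600+0.929200+0.897300))/(1+1310/36531) = 869/1000 ≈ 0.869000

1 1 1197/1250
2 2 2323/2500
3 3 8973/10000
4 4 869/1000
s(3y) = (1/(8973/10000) − 1)/(3) = 1027/26919 ≈ 3.8151%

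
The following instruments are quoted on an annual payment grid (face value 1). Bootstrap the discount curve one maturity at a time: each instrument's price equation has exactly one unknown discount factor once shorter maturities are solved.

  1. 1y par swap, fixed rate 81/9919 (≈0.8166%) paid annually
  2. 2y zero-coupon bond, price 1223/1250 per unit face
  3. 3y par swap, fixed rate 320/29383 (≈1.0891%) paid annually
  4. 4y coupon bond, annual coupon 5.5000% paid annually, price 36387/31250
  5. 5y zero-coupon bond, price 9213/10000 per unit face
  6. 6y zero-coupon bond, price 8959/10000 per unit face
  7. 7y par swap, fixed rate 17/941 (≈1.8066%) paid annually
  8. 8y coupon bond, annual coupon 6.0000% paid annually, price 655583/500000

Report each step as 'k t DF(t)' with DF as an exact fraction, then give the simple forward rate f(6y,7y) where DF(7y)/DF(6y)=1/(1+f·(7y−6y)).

1 1 9919/10000
2 2 1223/1250
3 3 121/125
4 4 1901/2000
5 5 9213/10000
6 6 8959/10000
7 7 881/1000
8 8 8641/10000
f(6y,7y) = ((8959/10000)/(881/1000) − 1)/(1) = 149/8810 ≈ 1.6913%

step 1 [1y] swap r/1=81/9919: DF=(1 − 81/9919·(0))/(1+81/9919) = 9919/10000 ≈ 0.991900
step 2 [2y] zero: DF = P = 1223/1250 ≈ 0.978400
step 3 [3y] swap r/1=320/29383: DF=(1 − 320/29383·(0.991900+0.978400))/(1+320/29383) = 121/125 ≈ 0.968000
step 4 [4y] bond c/1=11/200: DF=(36387/31250 − 11/200·(0.991900+0.978400+0.968000))/(1+11/200) = 1901/2000 ≈ 0.950500
step 5 [5y] zero: DF = P = 9213/10000 ≈ 0.921300
step 6 [6y] zero: DF = P = 8959/10000 ≈ 0.895900
step 7 [7y] swap r/1=17/941: DF=(1 − 17/941·(0.991900+0.978400+0.968000+0.950500+0.921300+0.895900))/(1+17/941) = 881/1000 ≈ 0.881000
step 8 [8y] bond c/1=3/50: DF=(655583/500000 − 3/50·(0.991900+0.978400+0.968000+0.950500+0.921300+0.895900+0.881000))/(1+3/50) = 8641/10000 ≈ 0.864100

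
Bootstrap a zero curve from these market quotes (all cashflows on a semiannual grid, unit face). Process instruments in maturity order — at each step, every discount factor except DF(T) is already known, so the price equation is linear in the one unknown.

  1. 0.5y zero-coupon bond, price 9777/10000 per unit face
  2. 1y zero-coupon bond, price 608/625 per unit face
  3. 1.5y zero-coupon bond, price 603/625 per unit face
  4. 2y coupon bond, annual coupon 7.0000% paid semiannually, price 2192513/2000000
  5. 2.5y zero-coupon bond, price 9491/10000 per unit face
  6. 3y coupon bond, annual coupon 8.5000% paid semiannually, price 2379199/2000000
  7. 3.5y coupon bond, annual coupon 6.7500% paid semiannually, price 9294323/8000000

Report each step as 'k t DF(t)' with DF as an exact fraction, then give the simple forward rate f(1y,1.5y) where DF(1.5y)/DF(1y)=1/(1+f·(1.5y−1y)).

1 1/2 9777/10000
2 1 608/625
3 3/2 603/625
4 2 4803/5000
5 5/2 9491/10000
6 3 2361/2500
7 7/2 1871/2000
f(1y,1.5y) = ((608/625)/(603/625) − 1)/(1/2) = 10/603 ≈ 1.6584%

step 1 [0.5y] zero: DF = P = 9777/10000 ≈ 0.977700
step 2 [1y] zero: DF = P = 608/625 ≈ 0.972800
step 3 [1.5y] zero: DF = P = 603/625 ≈ 0.964800
step 4 [2y] bond c/2=7/200: DF=(2192513/2000000 − 7/200·(0.977700+0.972800+0.964800))/(1+7/200) = 4803/5000 ≈ 0.960600
step 5 [2.5y] zero: DF = P = 9491/10000 ≈ 0.949100
step 6 [3y] bond c/2=17/400: DF=(2379199/2000000 − 17/400·(0.977700+0.972800+0.964800+0.960600+0.949100))/(1+17/400) = 2361/2500 ≈ 0.944400
step 7 [3.5y] bond c/2=27/800: DF=(9294323/8000000 − 27/800·(0.977700+0.972800+0.964800+0.960600+0.949100+0.944400))/(1+27/800) = 1871/2000 ≈ 0.935500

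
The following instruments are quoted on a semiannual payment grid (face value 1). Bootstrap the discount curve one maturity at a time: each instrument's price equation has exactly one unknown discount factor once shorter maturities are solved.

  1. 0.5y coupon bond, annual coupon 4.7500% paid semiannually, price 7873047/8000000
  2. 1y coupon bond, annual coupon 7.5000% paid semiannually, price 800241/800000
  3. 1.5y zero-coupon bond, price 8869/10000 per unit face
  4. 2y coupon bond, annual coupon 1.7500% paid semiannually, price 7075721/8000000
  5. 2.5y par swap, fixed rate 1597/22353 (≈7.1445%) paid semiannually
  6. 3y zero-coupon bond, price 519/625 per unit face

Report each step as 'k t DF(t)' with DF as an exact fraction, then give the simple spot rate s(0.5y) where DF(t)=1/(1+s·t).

1 1/2 9613/10000
2 1 4647/5000
3 3/2 8869/10000
4 2 8527/10000
5 5/2 8403/10000
6 3 519/625
s(0.5y) = (1/(9613/10000) − 1)/(1/2) = 774/9613 ≈ 8.0516%

step 1 [0.5y] bond c/2=19/800: DF=(7873047/8000000 − 19/800·(0))/(1+19/800) = 9613/10000 ≈ 0.961300
step 2 [1y] bond c/2=3/80: DF=(800241/800000 − 3/80·(0.961300))/(1+3/80) = 4647/5000 ≈ 0.929400
step 3 [1.5y] zero: DF = P = 8869/10000 ≈ 0.886900
step 4 [2y] bond c/2=7/800: DF=(7075721/8000000 − 7/800·(0.961300+0.929400+0.886900))/(1+7/800) = 8527/10000 ≈ 0.852700
step 5 [2.5y] swap r/2=1597/44706: DF=(1 − 1597/44706·(0.961300+0.929400+0.886900+0.852700))/(1+1597/44706) = 8403/10000 ≈ 0.840300
step 6 [3y] zero: DF = P = 519/625 ≈ 0.830400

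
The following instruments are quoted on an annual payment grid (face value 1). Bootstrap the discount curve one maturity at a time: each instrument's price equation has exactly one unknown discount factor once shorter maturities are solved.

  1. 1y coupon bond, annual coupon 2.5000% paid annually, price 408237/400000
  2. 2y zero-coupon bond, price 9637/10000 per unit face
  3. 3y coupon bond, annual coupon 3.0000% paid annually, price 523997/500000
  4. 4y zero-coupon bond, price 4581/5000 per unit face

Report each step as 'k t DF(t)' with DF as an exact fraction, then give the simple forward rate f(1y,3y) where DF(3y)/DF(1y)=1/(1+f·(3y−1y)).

1 1 9957/10000
2 2 9637/10000
3 3 2401/2500
4 4 4581/5000
f(1y,3y) = ((9957/10000)/(2401/2500) − 1)/(2) = 353/19208 ≈ 1.8378%

step 1 [1y] bond c/1=1/40: DF=(408237/400000 − 1/40·(0))/(1+1/40) = 9957/10000 ≈ 0.995700
step 2 [2y] zero: DF = P = 9637/10000 ≈ 0.963700
step 3 [3y] bond c/1=3/100: DF=(523997/500000 − 3/100·(0.995700+0.963700))/(1+3/100) = 2401/2500 ≈ 0.960400
step 4 [4y] zero: DF = P = 4581/5000 ≈ 0.916200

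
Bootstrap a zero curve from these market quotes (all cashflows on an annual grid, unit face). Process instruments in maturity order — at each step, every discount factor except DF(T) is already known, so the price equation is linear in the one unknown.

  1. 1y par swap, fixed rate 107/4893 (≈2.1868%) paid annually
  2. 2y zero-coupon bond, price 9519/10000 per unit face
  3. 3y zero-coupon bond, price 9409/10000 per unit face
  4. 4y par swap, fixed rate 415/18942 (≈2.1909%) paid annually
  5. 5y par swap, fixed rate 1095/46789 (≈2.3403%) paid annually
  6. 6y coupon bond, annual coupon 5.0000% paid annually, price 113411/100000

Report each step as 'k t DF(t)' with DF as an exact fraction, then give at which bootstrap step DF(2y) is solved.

step 1 [1y] swap r/1=107/4893: DF=(1 − 107/4893·(0))/(1+107/4893) = 4893/5000 ≈ 0.978600
step 2 [2y] zero: DF = P = 9519/10000 ≈ 0.951900
step 3 [3y] zero: DF = P = 9409/10000 ≈ 0.940900
step 4 [4y] swap r/1=415/18942: DF=(1 − 415/18942·(0.978600+0.951900+0.940900))/(1+415/18942) = 917/1000 ≈ 0.917000
step 5 [5y] swap r/1=1095/46789: DF=(1 − 1095/46789·(0.978600+0.951900+0.940900+0.917000))/(1+1095/46789) = 1781/2000 ≈ 0.890500
step 6 [6y] bond c/1=1/20: DF=(113411/100000 − 1/20·(0.978600+0.951900+0.940900+0.917000+0.890500))/(1+1/20) = 8573/10000 ≈ 0.857300

1 1 4893/5000
2 2 9519/10000
3 3 9409/10000
4 4 917/1000
5 5 1781/2000
6 6 8573/10000
DF(2y) is solved at step 2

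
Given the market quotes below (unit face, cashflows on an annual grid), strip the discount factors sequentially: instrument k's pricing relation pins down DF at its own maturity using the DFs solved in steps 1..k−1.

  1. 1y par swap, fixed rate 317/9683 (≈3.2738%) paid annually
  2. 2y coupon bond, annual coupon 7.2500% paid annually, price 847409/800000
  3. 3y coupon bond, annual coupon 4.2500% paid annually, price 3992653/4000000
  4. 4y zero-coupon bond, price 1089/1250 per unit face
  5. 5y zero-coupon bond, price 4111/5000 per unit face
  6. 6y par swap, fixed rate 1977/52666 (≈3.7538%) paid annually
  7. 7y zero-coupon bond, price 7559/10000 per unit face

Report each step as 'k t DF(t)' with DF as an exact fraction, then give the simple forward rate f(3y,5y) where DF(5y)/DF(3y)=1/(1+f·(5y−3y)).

step 1 [1y] swap r/1=317/9683: DF=(1 − 317/9683·(0))/(1+317/9683) = 9683/10000 ≈ 0.968300
step 2 [2y] bond c/1=29/400: DF=(847409/800000 − 29/400·(0.968300))/(1+29/400) = 4611/5000 ≈ 0.922200
step 3 [3y] bond c/1=17/400: DF=(3992653/4000000 − 17/400·(0.968300+0.922200))/(1+17/400) = 2201/2500 ≈ 0.880400
step 4 [4y] zero: DF = P = 1089/1250 ≈ 0.871200
step 5 [5y] zero: DF = P = 4111/5000 ≈ 0.822200
step 6 [6y] swap r/1=1977/52666: DF=(1 − 1977/52666·(0.968300+0.922200+0.880400+0.871200+0.822200))/(1+1977/52666) = 8023/10000 ≈ 0.802300
step 7 [7y] zero: DF = P = 7559/10000 ≈ 0.755900

1 1 9683/10000
2 2 4611/5000
3 3 2201/2500
4 4 1089/1250
5 5 4111/5000
6 6 8023/10000
7 7 7559/10000
f(3y,5y) = ((2201/2500)/(4111/5000) − 1)/(2) = 291/8222 ≈ 3.5393%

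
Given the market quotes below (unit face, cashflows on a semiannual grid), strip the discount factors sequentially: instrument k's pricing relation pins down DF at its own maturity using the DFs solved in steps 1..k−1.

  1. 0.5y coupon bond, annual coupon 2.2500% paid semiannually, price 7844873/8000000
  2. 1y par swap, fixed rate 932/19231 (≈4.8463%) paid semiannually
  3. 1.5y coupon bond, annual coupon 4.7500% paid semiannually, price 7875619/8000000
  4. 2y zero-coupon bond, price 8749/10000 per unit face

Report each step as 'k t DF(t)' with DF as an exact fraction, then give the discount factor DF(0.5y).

1 1/2 9697/10000
2 1 4767/5000
3 3/2 917/1000
4 2 8749/10000
DF(0.5y) = 9697/10000 ≈ 0.969700

step 1 [0.5y] bond c/2=9/800: DF=(7844873/8000000 − 9/800·(0))/(1+9/800) = 9697/10000 ≈ 0.969700
step 2 [1y] swap r/2=466/19231: DF=(1 − 466/19231·(0.969700))/(1+466/19231) = 4767/5000 ≈ 0.953400
step 3 [1.5y] bond c/2=19/800: DF=(7875619/8000000 − 19/800·(0.969700+0.953400))/(1+19/800) = 917/1000 ≈ 0.917000
step 4 [2y] zero: DF = P = 8749/10000 ≈ 0.874900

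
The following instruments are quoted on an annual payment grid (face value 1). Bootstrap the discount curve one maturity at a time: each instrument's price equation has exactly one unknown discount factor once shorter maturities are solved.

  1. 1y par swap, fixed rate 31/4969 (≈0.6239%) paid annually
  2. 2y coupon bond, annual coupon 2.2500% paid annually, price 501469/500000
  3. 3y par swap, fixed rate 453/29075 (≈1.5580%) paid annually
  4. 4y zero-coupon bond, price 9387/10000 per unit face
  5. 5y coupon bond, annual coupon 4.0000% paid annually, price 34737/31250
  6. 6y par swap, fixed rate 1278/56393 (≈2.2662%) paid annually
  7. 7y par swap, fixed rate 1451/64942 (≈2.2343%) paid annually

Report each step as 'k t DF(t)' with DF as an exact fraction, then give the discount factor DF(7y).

step 1 [1y] swap r/1=31/4969: DF=(1 − 31/4969·(0))/(1+31/4969) = 4969/5000 ≈ 0.993800
step 2 [2y] bond c/1=9/400: DF=(501469/500000 − 9/400·(0.993800))/(1+9/400) = 959/1000 ≈ 0.959000
step 3 [3y] swap r/1=453/29075: DF=(1 − 453/29075·(0.993800+0.959000))/(1+453/29075) = 9547/10000 ≈ 0.954700
step 4 [4y] zero: DF = P = 9387/10000 ≈ 0.938700
step 5 [5y] bond c/1=1/25: DF=(34737/31250 − 1/25·(0.993800+0.959000+0.954700+0.938700))/(1+1/25) = 9209/10000 ≈ 0.920900
step 6 [6y] swap r/1=1278/56393: DF=(1 − 1278/56393·(0.993800+0.959000+0.954700+0.938700+0.920900))/(1+1278/56393) = 4361/5000 ≈ 0.872200
step 7 [7y] swap r/1=1451/64942: DF=(1 − 1451/64942·(0.993800+0.959000+0.954700+0.938700+0.920900+0.872200))/(1+1451/64942) = 8549/10000 ≈ 0.854900

1 1 4969/5000
2 2 959/1000
3 3 9547/10000
4 4 9387/10000
5 5 9209/10000
6 6 4361/5000
7 7 8549/10000
DF(7y) = 8549/10000 ≈ 0.854900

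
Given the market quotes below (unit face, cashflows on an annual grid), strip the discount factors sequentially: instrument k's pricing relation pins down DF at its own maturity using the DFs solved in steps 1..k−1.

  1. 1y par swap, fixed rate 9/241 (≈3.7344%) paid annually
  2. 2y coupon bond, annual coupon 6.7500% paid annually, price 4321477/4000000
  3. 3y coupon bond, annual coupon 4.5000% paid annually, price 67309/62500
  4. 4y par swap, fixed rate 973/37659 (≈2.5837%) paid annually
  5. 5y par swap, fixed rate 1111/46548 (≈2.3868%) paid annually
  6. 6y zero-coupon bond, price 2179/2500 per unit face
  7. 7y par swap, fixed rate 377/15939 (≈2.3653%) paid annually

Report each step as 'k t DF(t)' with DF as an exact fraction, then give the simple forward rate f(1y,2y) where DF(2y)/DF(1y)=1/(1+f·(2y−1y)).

step 1 [1y] swap r/1=9/241: DF=(1 − 9/241·(0))/(1+9/241) = 241/250 ≈ 0.964000
step 2 [2y] bond c/1=27/400: DF=(4321477/4000000 − 27/400·(0.964000))/(1+27/400) = 9511/10000 ≈ 0.951100
step 3 [3y] bond c/1=9/200: DF=(67309/62500 − 9/200·(0.964000+0.951100))/(1+9/200) = 9481/10000 ≈ 0.948100
step 4 [4y] swap r/1=973/37659: DF=(1 − 973/37659·(0.964000+0.951100+0.948100))/(1+973/37659) = 9027/10000 ≈ 0.902700
step 5 [5y] swap r/1=1111/46548: DF=(1 − 1111/46548·(0.964000+0.951100+0.948100+0.902700))/(1+1111/46548) = 8889/10000 ≈ 0.888900
step 6 [6y] zero: DF = P = 2179/2500 ≈ 0.871600
step 7 [7y] swap r/1=377/15939: DF=(1 − 377/15939·(0.964000+0.951100+0.948100+0.902700+0.888900+0.871600))/(1+377/15939) = 2123/2500 ≈ 0.849200

1 1 241/250
2 2 9511/10000
3 3 9481/10000
4 4 9027/10000
5 5 8889/10000
6 6 2179/2500
7 7 2123/2500
f(1y,2y) = ((241/250)/(9511/10000) − 1)/(1) = 129/9511 ≈ 1.3563%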